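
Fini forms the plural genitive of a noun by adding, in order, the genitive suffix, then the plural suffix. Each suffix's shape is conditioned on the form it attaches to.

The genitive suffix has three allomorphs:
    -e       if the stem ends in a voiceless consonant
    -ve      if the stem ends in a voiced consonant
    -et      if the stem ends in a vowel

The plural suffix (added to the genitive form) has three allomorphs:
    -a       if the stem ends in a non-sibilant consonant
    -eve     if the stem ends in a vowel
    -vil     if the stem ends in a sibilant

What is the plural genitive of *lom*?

lomveeve

The final sound of *lom* is /m/, which is a voiced consonant, so the genitive suffix is -ve, giving *lomve*.
The genitive form *lomve* — final sound /e/ (a vowel) → -eve → *lomveeve*.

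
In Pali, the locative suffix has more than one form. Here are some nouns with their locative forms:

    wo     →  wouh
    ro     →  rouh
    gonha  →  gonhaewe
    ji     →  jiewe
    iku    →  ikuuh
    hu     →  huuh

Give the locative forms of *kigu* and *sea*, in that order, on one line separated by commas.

kiguuh, seaewe

The pattern is rounding harmony: -uh when the last vowel of the stem is a rounded vowel (*wo*, *ro*, *iku*, *hu*); -ewe when the last vowel of the stem is an unrounded vowel (*gonha*, *ji*).
*kigu* — last vowel /u/ (a rounded vowel) → -uh → *kiguuh*.
*sea*: last vowel = /a/, an unrounded vowel → -ewe → *seaewe*.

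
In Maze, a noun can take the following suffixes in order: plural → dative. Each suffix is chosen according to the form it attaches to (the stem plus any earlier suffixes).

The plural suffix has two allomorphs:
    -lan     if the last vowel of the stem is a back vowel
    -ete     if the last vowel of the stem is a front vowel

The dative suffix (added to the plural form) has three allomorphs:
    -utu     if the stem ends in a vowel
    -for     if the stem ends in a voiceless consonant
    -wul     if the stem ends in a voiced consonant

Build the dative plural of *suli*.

sulieteutu

*suli* — last vowel /i/ (a front vowel) → -ete → *suliete*.
The final sound of the plural form *suliete* is /e/, which is a vowel, so the dative suffix is -utu, giving *sulieteutu*.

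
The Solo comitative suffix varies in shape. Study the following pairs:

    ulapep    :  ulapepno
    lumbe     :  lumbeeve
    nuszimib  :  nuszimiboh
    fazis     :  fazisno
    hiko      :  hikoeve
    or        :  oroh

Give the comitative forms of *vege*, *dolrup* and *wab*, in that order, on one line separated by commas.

The suffix is conditioned by the final sound: -no when the stem ends in a voiceless consonant (*ulapep*, *fazis*); -oh when the stem ends in a voiced consonant (*nuszimib*, *or*); -eve when the stem ends in a vowel (*lumbe*, *hiko*).
The final sound of *vege* is /e/, which is a vowel, so the suffix is -eve, giving *vegeeve*.
*dolrup*: final sound = /p/, a voiceless consonant → -no → *dolrupno*.
*wab*: final sound = /b/, a voiced consonant → -oh → *waboh*.

vegeeve, dolrupno, waboh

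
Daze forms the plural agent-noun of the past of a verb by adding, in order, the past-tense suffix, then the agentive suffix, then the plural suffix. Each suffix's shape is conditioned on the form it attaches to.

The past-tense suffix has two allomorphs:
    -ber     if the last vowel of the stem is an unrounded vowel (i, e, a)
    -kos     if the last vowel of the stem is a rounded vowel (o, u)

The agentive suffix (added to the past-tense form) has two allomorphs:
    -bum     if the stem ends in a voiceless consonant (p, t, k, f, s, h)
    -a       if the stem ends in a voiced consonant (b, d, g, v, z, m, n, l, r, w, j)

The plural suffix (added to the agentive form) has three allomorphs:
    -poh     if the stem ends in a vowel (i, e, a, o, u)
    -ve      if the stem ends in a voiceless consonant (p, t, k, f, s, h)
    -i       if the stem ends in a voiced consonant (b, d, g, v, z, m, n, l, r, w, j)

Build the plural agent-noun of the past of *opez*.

The last vowel of *opez* is /e/, which is an unrounded vowel, so the past-tense suffix is -ber, giving *opezber*.
The final consonant of the past-tense form *opezber* is /r/, which is voiced, so the agentive suffix is -a, giving *opezbera*.
Since the final sound of the agentive form *opezbera* is /a/ (a vowel), it takes -poh, giving *opezberapoh*.

opezberapoh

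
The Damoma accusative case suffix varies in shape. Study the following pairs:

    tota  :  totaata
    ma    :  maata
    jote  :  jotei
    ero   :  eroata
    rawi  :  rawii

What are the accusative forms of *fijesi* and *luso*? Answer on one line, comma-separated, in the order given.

fijesii, lusoata

Looking at the last vowel of each stem: -i when the last vowel of the stem is a front vowel (*jote*, *rawi*); -ata when the last vowel of the stem is a back vowel (*tota*, *ma*, *ero*).
*fijesi*: last vowel = /i/, a front vowel → -i → *fijesii*.
The last vowel of *luso* is /o/, which is a back vowel, so the suffix is -ata, giving *lusoata*.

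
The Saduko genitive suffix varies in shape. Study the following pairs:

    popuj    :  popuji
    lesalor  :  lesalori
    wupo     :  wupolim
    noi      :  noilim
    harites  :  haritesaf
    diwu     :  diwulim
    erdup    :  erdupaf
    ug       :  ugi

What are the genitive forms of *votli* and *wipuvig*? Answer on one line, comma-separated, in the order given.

Looking at the final sound of each stem: -af when the stem ends in a voiceless consonant (*harites*, *erdup*); -i when the stem ends in a voiced consonant (*popuj*, *lesalor*, *ug*); -lim when the stem ends in a vowel (*wupo*, *noi*, *diwu*).
Since the final sound of *votli* is /i/ (a vowel), it takes -lim, giving *votlilim*.
*wipuvig* — final sound /g/ (a voiced consonant) → -i → *wipuvigi*.

votlilim, wipuvigi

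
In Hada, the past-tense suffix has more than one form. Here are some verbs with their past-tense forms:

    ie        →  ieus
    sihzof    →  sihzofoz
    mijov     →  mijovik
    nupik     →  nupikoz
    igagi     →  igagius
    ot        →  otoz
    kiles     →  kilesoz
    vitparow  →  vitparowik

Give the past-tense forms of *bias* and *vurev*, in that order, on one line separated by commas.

biasoz, vurevik

The pattern is voicing of the final sound: -oz when the stem ends in a voiceless consonant (*sihzof*, *nupik*, *ot*, *kiles*); -ik when the stem ends in a voiced consonant (*mijov*, *vitparow*); -us when the stem ends in a vowel (*ie*, *igagi*).
*bias* — final sound /s/ (a voiceless consonant) → -oz → *biasoz*.
Since the final sound of *vurev* is /v/ (a voiced consonant), it takes -ik, giving *vurevik*.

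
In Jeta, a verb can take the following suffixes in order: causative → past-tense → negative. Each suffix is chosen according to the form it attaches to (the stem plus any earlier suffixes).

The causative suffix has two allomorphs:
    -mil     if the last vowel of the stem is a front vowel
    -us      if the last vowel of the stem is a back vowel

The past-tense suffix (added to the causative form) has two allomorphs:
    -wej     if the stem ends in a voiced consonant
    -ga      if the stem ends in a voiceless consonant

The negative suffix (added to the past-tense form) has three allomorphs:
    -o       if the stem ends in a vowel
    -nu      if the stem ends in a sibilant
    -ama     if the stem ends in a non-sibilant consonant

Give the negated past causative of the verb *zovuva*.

*zovuva*: last vowel = /a/, a back vowel → -us → *zovuvaus*.
The causative form *zovuvaus* — final consonant /s/ (voiceless) → -ga → *zovuvausga*.
The past-tense form *zovuvausga* — final sound /a/ (a vowel) → -o → *zovuvausgao*.

zovuvausgao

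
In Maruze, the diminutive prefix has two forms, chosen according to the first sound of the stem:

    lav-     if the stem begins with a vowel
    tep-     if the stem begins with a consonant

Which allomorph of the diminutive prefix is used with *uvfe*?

*uvfe*: first sound = /u/, a vowel → lav-.

lav-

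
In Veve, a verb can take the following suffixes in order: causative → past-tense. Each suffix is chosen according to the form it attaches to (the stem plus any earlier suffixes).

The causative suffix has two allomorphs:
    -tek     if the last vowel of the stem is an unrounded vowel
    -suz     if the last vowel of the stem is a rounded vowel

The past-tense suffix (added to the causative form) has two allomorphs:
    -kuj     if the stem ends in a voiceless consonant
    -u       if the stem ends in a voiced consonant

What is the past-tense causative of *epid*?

*epid* — last vowel /i/ (an unrounded vowel) → -tek → *epidtek*.
The final consonant of the causative form *epidtek* is /k/, which is voiceless, so the past-tense suffix is -kuj, giving *epidtekkuj*.

epidtekkuj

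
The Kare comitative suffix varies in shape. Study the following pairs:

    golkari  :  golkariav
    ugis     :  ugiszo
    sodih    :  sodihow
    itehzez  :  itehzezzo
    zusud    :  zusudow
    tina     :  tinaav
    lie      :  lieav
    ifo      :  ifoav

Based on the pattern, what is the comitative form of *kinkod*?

kinkodow

Looking at the final sound of each stem: -zo when the stem ends in a sibilant (*ugis*, *itehzez*); -ow when the stem ends in a non-sibilant consonant (*sodih*, *zusud*); -av when the stem ends in a vowel (*golkari*, *tina*, *lie*, *ifo*).
*kinkod*: final sound = /d/, a non-sibilant consonant → -ow → *kinkodow*.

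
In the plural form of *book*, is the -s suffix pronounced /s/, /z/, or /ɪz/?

/s/

The stem *book* ends in a voiceless non-sibilant consonant.
The plural suffix surfaces as /ɪz/ after sibilants, /s/ after other voiceless consonants, and /z/ after other voiced sounds.
So the plural -s on *book* is pronounced /s/.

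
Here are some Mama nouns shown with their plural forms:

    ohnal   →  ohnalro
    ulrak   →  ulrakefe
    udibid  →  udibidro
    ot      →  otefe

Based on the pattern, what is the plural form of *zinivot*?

The pattern is voicing of the final consonant: -efe when the stem ends in a voiceless consonant (*ulrak*, *ot*); -ro when the stem ends in a voiced consonant (*ohnal*, *udibid*).
The final consonant of *zinivot* is /t/, which is voiceless, so the suffix is -efe, giving *zinivotefe*.

zinivotefe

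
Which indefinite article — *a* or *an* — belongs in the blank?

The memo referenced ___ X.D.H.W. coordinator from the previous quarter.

The indefinite article is chosen by the initial *sound* of the following word, not its spelling.
The initialism *X.D.H.W.* is read letter by letter; the first letter, X, is pronounced /ɛks/, which begins with a vowel sound.
So the article is *an*: The memo referenced an X.D.H.W. coordinator from the previous quarter.

an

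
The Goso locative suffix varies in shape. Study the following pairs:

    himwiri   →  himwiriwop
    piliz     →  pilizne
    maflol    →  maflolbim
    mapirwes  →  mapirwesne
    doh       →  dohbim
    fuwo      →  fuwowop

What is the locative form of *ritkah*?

Looking at the final sound of each stem: -ne when the stem ends in a sibilant (*piliz*, *mapirwes*); -bim when the stem ends in a non-sibilant consonant (*maflol*, *doh*); -wop when the stem ends in a vowel (*himwiri*, *fuwo*).
*ritkah* — final sound /h/ (a non-sibilant consonant) → -bim → *ritkahbim*.

ritkahbim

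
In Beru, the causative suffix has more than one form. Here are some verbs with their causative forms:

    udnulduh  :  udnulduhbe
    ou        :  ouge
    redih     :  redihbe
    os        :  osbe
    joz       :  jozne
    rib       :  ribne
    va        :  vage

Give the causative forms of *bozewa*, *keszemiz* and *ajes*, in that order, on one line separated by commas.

The pattern is voicing of the final sound: -be when the stem ends in a voiceless consonant (*udnulduh*, *redih*, *os*); -ne when the stem ends in a voiced consonant (*joz*, *rib*); -ge when the stem ends in a vowel (*ou*, *va*).
The final sound of *bozewa* is /a/, which is a vowel, so the suffix is -ge, giving *bozewage*.
*keszemiz* — final sound /z/ (a voiced consonant) → -ne → *keszemizne*.
Since the final sound of *ajes* is /s/ (a voiceless consonant), it takes -be, giving *ajesbe*.

bozewage, keszemizne, ajesbe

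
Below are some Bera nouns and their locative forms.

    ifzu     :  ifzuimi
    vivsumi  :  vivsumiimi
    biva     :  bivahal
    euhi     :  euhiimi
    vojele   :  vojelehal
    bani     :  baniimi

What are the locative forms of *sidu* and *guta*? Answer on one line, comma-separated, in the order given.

Looking at the last vowel of each stem: -imi when the last vowel of the stem is a high vowel (*ifzu*, *vivsumi*, *euhi*, *bani*); -hal when the last vowel of the stem is a non-high vowel (*biva*, *vojele*).
Since the last vowel of *sidu* is /u/ (a high vowel), it takes -imi, giving *siduimi*.
Since the last vowel of *guta* is /a/ (a non-high vowel), it takes -hal, giving *gutahal*.

siduimi, gutahal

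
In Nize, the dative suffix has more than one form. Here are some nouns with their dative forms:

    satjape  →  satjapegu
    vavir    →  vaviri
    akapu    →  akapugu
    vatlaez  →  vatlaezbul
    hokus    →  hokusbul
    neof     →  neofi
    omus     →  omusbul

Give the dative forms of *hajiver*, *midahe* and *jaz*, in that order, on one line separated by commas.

hajiveri, midahegu, jazbul

The suffix is conditioned by the final sound: -bul when the stem ends in a sibilant (*vatlaez*, *hokus*, *omus*); -i when the stem ends in a non-sibilant consonant (*vavir*, *neof*); -gu when the stem ends in a vowel (*satjape*, *akapu*).
*hajiver*: final sound = /r/, a non-sibilant consonant → -i → *hajiveri*.
The final sound of *midahe* is /e/, which is a vowel, so the suffix is -gu, giving *midahegu*.
*jaz*: final sound = /z/, a sibilant → -bul → *jazbul*.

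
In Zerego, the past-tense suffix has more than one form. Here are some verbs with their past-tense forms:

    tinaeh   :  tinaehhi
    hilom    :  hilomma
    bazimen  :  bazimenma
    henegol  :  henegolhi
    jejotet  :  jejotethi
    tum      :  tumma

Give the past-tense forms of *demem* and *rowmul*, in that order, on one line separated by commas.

dememma, rowmulhi

The alternation tracks the final consonant of the stem — -ma when the stem ends in a nasal (*hilom*, *bazimen*, *tum*); -hi when the stem ends in a non-nasal consonant (*tinaeh*, *henegol*, *jejotet*).
The final consonant of *demem* is /m/, which is a nasal, so the suffix is -ma, giving *dememma*.
The final consonant of *rowmul* is /l/, which is non-nasal, so the suffix is -hi, giving *rowmulhi*.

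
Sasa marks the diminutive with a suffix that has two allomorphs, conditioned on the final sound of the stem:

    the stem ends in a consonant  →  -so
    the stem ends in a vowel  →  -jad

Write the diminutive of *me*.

mejad

*me* — final sound /e/ (a vowel) → -jad → *mejad*.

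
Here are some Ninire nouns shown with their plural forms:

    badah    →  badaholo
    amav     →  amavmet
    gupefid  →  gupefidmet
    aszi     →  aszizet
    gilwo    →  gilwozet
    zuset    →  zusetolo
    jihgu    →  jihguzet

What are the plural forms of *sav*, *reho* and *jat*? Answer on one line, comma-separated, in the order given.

Looking at the final sound of each stem: -olo when the stem ends in a voiceless consonant (*badah*, *zuset*); -met when the stem ends in a voiced consonant (*amav*, *gupefid*); -zet when the stem ends in a vowel (*aszi*, *gilwo*, *jihgu*).
Since the final sound of *sav* is /v/ (a voiced consonant), it takes -met, giving *savmet*.
*reho* — final sound /o/ (a vowel) → -zet → *rehozet*.
*jat*: final sound = /t/, a voiceless consonant → -olo → *jatolo*.

savmet, rehozet, jatolo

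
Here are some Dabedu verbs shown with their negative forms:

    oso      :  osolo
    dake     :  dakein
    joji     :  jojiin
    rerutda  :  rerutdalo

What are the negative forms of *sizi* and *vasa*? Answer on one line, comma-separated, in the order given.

siziin, vasalo

The pattern is front/back vowel harmony: -in when the last vowel of the stem is a front vowel (*dake*, *joji*); -lo when the last vowel of the stem is a back vowel (*oso*, *rerutda*).
Since the last vowel of *sizi* is /i/ (a front vowel), it takes -in, giving *siziin*.
The last vowel of *vasa* is /a/, which is a back vowel, so the suffix is -lo, giving *vasalo*.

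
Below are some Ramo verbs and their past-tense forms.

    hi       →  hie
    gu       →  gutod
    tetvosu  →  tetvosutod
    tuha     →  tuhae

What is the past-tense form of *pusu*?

pusutod

The suffix is conditioned by the last vowel: -tod when the last vowel of the stem is a rounded vowel (*gu*, *tetvosu*); -e when the last vowel of the stem is an unrounded vowel (*hi*, *tuha*).
The last vowel of *pusu* is /u/, which is a rounded vowel, so the suffix is -tod, giving *pusutod*.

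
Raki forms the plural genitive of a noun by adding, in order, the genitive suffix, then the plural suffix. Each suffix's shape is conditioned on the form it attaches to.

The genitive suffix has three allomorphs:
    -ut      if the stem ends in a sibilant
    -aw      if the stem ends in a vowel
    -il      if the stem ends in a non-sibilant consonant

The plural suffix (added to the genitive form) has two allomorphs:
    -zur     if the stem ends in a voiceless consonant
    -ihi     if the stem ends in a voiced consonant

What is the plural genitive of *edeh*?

edehilihi

The final sound of *edeh* is /h/, which is a non-sibilant consonant, so the genitive suffix is -il, giving *edehil*.
Since the final consonant of the genitive form *edehil* is /l/ (voiced), it takes -ihi, giving *edehilihi*.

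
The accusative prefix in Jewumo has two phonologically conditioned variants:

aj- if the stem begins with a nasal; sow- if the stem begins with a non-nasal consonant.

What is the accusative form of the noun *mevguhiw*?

ajmevguhiw

*mevguhiw*: first consonant = /m/, a nasal → aj- → *ajmevguhiw*.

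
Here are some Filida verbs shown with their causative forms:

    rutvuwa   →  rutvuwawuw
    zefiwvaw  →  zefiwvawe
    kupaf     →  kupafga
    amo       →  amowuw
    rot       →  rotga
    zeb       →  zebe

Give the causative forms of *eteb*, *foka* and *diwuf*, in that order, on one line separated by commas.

The pattern is voicing of the final sound: -ga when the stem ends in a voiceless consonant (*kupaf*, *rot*); -e when the stem ends in a voiced consonant (*zefiwvaw*, *zeb*); -wuw when the stem ends in a vowel (*rutvuwa*, *amo*).
Since the final sound of *eteb* is /b/ (a voiced consonant), it takes -e, giving *etebe*.
*foka* — final sound /a/ (a vowel) → -wuw → *fokawuw*.
The final sound of *diwuf* is /f/, which is a voiceless consonant, so the suffix is -ga, giving *diwufga*.

etebe, fokawuw, diwufga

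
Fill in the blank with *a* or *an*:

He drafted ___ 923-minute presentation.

The indefinite article is chosen by the initial *sound* of the following word, not its spelling.
The number *923* is spoken "nine hundred …", beginning with /naɪn/ — a consonant sound.
So the article is *a*: He drafted a 923-minute presentation.

a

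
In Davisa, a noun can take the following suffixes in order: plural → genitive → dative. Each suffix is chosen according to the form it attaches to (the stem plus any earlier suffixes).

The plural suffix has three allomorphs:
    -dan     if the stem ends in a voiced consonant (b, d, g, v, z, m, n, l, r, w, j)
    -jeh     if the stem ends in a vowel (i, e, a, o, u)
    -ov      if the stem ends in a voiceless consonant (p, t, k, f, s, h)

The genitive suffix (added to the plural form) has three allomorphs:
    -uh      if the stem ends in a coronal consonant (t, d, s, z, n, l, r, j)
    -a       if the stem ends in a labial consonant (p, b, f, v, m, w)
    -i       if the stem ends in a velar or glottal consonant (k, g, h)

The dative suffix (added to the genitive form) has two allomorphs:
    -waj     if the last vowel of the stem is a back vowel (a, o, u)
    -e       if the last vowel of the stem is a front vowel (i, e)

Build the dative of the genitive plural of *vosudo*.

The final sound of *vosudo* is /o/, which is a vowel, so the plural suffix is -jeh, giving *vosudojeh*.
The final consonant of the plural form *vosudojeh* is /h/, which is velar/glottal, so the genitive suffix is -i, giving *vosudojehi*.
The genitive form *vosudojehi* — last vowel /i/ (a front vowel) → -e → *vosudojehie*.

vosudojehie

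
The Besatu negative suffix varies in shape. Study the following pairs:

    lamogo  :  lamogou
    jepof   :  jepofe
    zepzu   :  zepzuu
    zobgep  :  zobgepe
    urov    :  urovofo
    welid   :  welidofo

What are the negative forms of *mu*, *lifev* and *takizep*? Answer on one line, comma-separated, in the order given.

muu, lifevofo, takizepe

The alternation tracks the final sound of the stem — -e when the stem ends in a voiceless consonant (*jepof*, *zobgep*); -ofo when the stem ends in a voiced consonant (*urov*, *welid*); -u when the stem ends in a vowel (*lamogo*, *zepzu*).
*mu*: final sound = /u/, a vowel → -u → *muu*.
Since the final sound of *lifev* is /v/ (a voiced consonant), it takes -ofo, giving *lifevofo*.
*takizep*: final sound = /p/, a voiceless consonant → -e → *takizepe*.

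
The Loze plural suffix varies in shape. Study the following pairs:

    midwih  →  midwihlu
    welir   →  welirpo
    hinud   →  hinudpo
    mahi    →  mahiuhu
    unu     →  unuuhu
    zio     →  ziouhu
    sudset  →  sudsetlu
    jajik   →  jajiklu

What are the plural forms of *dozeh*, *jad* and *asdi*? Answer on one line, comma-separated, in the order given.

Looking at the final sound of each stem: -lu when the stem ends in a voiceless consonant (*midwih*, *sudset*, *jajik*); -po when the stem ends in a voiced consonant (*welir*, *hinud*); -uhu when the stem ends in a vowel (*mahi*, *unu*, *zio*).
Since the final sound of *dozeh* is /h/ (a voiceless consonant), it takes -lu, giving *dozehlu*.
*jad* — final sound /d/ (a voiced consonant) → -po → *jadpo*.
*asdi* — final sound /i/ (a vowel) → -uhu → *asdiuhu*.

dozehlu, jadpo, asdiuhu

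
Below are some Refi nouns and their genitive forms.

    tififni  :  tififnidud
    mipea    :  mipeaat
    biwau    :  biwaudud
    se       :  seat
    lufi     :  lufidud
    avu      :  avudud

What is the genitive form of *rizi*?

rizidud

The suffix is conditioned by the last vowel: -dud when the last vowel of the stem is a high vowel (*tififni*, *biwau*, *lufi*, *avu*); -at when the last vowel of the stem is a non-high vowel (*mipea*, *se*).
The last vowel of *rizi* is /i/, which is a high vowel, so the suffix is -dud, giving *rizidud*.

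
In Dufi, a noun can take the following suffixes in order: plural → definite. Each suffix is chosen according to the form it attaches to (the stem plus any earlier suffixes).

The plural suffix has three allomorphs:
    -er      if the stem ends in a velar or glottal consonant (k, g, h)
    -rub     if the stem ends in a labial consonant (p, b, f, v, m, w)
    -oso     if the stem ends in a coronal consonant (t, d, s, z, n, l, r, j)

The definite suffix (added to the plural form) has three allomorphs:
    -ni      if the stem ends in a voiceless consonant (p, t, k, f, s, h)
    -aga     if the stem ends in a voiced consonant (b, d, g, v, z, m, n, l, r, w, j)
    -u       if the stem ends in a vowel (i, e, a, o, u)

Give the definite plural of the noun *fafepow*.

*fafepow*: final consonant = /w/, labial → -rub → *fafepowrub*.
The final sound of the plural form *fafepowrub* is /b/, which is a voiced consonant, so the definite suffix is -aga, giving *fafepowrubaga*.

fafepowrubaga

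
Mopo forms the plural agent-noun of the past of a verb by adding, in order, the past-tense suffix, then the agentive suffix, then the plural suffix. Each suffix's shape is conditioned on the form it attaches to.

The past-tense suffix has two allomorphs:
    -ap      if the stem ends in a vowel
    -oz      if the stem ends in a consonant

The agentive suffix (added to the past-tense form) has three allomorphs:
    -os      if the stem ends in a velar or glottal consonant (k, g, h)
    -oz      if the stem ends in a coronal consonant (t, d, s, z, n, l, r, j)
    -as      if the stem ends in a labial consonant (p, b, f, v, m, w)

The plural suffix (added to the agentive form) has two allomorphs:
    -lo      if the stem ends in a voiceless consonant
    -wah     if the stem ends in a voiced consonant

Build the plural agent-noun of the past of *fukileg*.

*fukileg* — final sound /g/ (a consonant) → -oz → *fukilegoz*.
Since the final consonant of the past-tense form *fukilegoz* is /z/ (coronal), it takes -oz, giving *fukilegozoz*.
The final consonant of the agentive form *fukilegozoz* is /z/, which is voiced, so the plural suffix is -wah, giving *fukilegozozwah*.

fukilegozozwah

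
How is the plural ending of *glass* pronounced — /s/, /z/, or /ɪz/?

The stem *glass* ends in a sibilant (/s, z, ʃ, ʒ, tʃ, dʒ/).
The plural suffix surfaces as /ɪz/ after sibilants, /s/ after other voiceless consonants, and /z/ after other voiced sounds.
So the plural -s on *glass* is pronounced /ɪz/.

/ɪz/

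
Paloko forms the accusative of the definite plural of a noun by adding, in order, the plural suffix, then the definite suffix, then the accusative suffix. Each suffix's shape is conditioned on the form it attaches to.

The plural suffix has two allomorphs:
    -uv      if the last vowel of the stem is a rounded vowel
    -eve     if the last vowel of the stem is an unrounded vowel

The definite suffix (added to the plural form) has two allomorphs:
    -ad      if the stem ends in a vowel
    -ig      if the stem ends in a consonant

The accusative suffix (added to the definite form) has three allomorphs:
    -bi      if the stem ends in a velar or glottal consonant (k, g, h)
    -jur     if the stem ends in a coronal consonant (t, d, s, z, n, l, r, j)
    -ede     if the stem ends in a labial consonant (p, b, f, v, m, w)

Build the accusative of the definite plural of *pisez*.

*pisez*: last vowel = /e/, an unrounded vowel → -eve → *pisezeve*.
The plural form *pisezeve* — final sound /e/ (a vowel) → -ad → *pisezevead*.
The definite form *pisezevead* — final consonant /d/ (coronal) → -jur → *pisezeveadjur*.

pisezeveadjur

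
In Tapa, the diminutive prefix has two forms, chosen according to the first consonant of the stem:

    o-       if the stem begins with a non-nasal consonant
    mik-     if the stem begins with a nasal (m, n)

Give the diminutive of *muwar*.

*muwar* — first consonant /m/ (a nasal) → mik- → *mikmuwar*.

mikmuwar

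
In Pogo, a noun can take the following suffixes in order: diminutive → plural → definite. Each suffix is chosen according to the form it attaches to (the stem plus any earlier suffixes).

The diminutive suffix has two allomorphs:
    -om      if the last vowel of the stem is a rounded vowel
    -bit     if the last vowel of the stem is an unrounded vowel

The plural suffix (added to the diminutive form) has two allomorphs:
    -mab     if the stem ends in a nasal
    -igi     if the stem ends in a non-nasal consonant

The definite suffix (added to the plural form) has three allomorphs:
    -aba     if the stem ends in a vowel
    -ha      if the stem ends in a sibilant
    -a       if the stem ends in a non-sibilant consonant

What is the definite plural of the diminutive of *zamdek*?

zamdekbitigiaba

Since the last vowel of *zamdek* is /e/ (an unrounded vowel), it takes -bit, giving *zamdekbit*.
The final consonant of the diminutive form *zamdekbit* is /t/, which is non-nasal, so the plural suffix is -igi, giving *zamdekbitigi*.
The plural form *zamdekbitigi* — final sound /i/ (a vowel) → -aba → *zamdekbitigiaba*.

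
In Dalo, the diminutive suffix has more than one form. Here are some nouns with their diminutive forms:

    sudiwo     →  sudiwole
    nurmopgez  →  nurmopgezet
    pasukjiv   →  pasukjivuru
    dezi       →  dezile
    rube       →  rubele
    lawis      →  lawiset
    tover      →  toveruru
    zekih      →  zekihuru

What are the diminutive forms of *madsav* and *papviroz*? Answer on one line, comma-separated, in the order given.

madsavuru, papvirozet

The pattern is sibilance of the final sound: -et when the stem ends in a sibilant (*nurmopgez*, *lawis*); -uru when the stem ends in a non-sibilant consonant (*pasukjiv*, *tover*, *zekih*); -le when the stem ends in a vowel (*sudiwo*, *dezi*, *rube*).
The final sound of *madsav* is /v/, which is a non-sibilant consonant, so the suffix is -uru, giving *madsavuru*.
*papviroz* — final sound /z/ (a sibilant) → -et → *papvirozet*.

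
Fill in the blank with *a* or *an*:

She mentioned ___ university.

a

The indefinite article is chosen by the initial *sound* of the following word, not its spelling.
*university* begins with the sound /juː/ (u pronounced /juː/) — a consonant sound.
So the article is *a*: She mentioned a university.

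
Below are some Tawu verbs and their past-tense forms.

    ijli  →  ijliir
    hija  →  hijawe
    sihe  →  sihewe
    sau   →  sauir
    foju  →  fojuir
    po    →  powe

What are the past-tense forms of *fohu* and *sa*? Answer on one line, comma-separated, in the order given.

The alternation tracks the last vowel of the stem — -ir when the last vowel of the stem is a high vowel (*ijli*, *sau*, *foju*); -we when the last vowel of the stem is a non-high vowel (*hija*, *sihe*, *po*).
*fohu*: last vowel = /u/, a high vowel → -ir → *fohuir*.
The last vowel of *sa* is /a/, which is a non-high vowel, so the suffix is -we, giving *sawe*.

fohuir, sawe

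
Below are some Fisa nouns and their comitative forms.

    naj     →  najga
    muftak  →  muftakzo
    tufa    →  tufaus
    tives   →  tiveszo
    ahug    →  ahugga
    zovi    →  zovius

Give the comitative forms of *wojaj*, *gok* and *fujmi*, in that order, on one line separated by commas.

The suffix is conditioned by the final sound: -zo when the stem ends in a voiceless consonant (*muftak*, *tives*); -ga when the stem ends in a voiced consonant (*naj*, *ahug*); -us when the stem ends in a vowel (*tufa*, *zovi*).
*wojaj* — final sound /j/ (a voiced consonant) → -ga → *wojajga*.
*gok*: final sound = /k/, a voiceless consonant → -zo → *gokzo*.
The final sound of *fujmi* is /i/, which is a vowel, so the suffix is -us, giving *fujmius*.

wojajga, gokzo, fujmius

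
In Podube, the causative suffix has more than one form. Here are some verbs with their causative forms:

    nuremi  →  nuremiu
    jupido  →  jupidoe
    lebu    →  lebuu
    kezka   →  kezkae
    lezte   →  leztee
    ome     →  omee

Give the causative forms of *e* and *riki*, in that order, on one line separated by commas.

ee, rikiu

The suffix is conditioned by the last vowel: -u when the last vowel of the stem is a high vowel (*nuremi*, *lebu*); -e when the last vowel of the stem is a non-high vowel (*jupido*, *kezka*, *lezte*, *ome*).
*e*: last vowel = /e/, a non-high vowel → -e → *ee*.
*riki*: last vowel = /i/, a high vowel → -u → *rikiu*.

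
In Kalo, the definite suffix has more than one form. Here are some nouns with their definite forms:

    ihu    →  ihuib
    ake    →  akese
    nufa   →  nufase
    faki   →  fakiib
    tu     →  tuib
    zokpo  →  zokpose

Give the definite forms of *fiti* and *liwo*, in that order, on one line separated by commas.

The alternation tracks the last vowel of the stem — -ib when the last vowel of the stem is a high vowel (*ihu*, *faki*, *tu*); -se when the last vowel of the stem is a non-high vowel (*ake*, *nufa*, *zokpo*).
The last vowel of *fiti* is /i/, which is a high vowel, so the suffix is -ib, giving *fitiib*.
Since the last vowel of *liwo* is /o/ (a non-high vowel), it takes -se, giving *liwose*.

fitiib, liwose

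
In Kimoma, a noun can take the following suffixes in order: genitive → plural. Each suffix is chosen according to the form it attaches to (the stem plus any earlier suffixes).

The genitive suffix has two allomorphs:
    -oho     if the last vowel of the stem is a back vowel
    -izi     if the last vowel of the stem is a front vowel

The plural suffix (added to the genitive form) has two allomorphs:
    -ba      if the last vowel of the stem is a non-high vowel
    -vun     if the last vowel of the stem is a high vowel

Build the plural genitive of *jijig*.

Since the last vowel of *jijig* is /i/ (a front vowel), it takes -izi, giving *jijigizi*.
The genitive form *jijigizi* — last vowel /i/ (a high vowel) → -vun → *jijigizivun*.

jijigizivun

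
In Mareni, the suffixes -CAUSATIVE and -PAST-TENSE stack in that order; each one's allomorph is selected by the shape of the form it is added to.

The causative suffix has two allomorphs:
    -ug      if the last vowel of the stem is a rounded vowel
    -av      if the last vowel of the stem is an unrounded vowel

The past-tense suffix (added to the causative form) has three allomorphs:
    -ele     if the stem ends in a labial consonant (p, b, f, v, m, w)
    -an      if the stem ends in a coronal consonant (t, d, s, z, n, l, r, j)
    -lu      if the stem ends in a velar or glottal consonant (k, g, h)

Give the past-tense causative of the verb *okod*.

*okod* — last vowel /o/ (a rounded vowel) → -ug → *okodug*.
The causative form *okodug*: final consonant = /g/, velar/glottal → -lu → *okoduglu*.

okoduglu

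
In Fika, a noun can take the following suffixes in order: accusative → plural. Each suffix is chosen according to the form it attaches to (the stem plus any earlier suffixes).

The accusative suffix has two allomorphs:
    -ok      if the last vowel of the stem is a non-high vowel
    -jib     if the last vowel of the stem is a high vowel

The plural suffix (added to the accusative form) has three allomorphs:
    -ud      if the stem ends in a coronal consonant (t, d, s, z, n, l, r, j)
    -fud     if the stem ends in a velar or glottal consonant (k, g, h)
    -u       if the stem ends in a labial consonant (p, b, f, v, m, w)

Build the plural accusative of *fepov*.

fepovokfud

The last vowel of *fepov* is /o/, which is a non-high vowel, so the accusative suffix is -ok, giving *fepovok*.
The accusative form *fepovok*: final consonant = /k/, velar/glottal → -fud → *fepovokfud*.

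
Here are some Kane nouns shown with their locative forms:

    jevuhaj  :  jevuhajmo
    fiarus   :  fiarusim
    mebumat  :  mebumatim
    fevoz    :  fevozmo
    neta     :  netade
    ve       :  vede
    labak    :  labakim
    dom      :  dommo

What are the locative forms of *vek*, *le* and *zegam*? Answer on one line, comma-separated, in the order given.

vekim, lede, zegammo

The alternation tracks the final sound of the stem — -im when the stem ends in a voiceless consonant (*fiarus*, *mebumat*, *labak*); -mo when the stem ends in a voiced consonant (*jevuhaj*, *fevoz*, *dom*); -de when the stem ends in a vowel (*neta*, *ve*).
Since the final sound of *vek* is /k/ (a voiceless consonant), it takes -im, giving *vekim*.
Since the final sound of *le* is /e/ (a vowel), it takes -de, giving *lede*.
The final sound of *zegam* is /m/, which is a voiced consonant, so the suffix is -mo, giving *zegammo*.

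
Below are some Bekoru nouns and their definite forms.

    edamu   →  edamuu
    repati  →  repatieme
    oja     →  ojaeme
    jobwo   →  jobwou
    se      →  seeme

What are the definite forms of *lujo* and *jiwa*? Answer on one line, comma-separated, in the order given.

The pattern is rounding harmony: -u when the last vowel of the stem is a rounded vowel (*edamu*, *jobwo*); -eme when the last vowel of the stem is an unrounded vowel (*repati*, *oja*, *se*).
Since the last vowel of *lujo* is /o/ (a rounded vowel), it takes -u, giving *lujou*.
*jiwa* — last vowel /a/ (an unrounded vowel) → -eme → *jiwaeme*.

lujou, jiwaeme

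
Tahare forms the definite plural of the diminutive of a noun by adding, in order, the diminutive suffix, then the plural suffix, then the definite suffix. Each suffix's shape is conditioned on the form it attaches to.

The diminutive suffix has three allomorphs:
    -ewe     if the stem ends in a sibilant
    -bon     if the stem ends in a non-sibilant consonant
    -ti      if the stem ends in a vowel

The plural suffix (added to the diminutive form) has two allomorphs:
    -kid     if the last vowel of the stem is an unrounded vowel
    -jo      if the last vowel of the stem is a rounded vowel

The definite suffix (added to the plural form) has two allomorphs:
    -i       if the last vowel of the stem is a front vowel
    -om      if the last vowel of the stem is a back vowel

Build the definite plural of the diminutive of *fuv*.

Since the final sound of *fuv* is /v/ (a non-sibilant consonant), it takes -bon, giving *fuvbon*.
The diminutive form *fuvbon*: last vowel = /o/, a rounded vowel → -jo → *fuvbonjo*.
The last vowel of the plural form *fuvbonjo* is /o/, which is a back vowel, so the definite suffix is -om, giving *fuvbonjoom*.

fuvbonjoom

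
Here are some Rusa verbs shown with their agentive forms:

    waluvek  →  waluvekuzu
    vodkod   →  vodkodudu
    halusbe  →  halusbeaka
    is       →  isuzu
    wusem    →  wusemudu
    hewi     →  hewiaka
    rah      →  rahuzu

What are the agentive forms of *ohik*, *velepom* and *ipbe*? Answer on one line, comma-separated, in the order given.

The suffix is conditioned by the final sound: -uzu when the stem ends in a voiceless consonant (*waluvek*, *is*, *rah*); -udu when the stem ends in a voiced consonant (*vodkod*, *wusem*); -aka when the stem ends in a vowel (*halusbe*, *hewi*).
*ohik* — final sound /k/ (a voiceless consonant) → -uzu → *ohikuzu*.
The final sound of *velepom* is /m/, which is a voiced consonant, so the suffix is -udu, giving *velepomudu*.
*ipbe*: final sound = /e/, a vowel → -aka → *ipbeaka*.

ohikuzu, velepomudu, ipbeaka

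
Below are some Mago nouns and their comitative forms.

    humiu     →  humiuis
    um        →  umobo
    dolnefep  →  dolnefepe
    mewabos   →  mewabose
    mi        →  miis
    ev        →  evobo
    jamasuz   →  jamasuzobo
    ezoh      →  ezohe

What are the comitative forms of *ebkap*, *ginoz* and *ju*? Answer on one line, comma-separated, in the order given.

The suffix is conditioned by the final sound: -e when the stem ends in a voiceless consonant (*dolnefep*, *mewabos*, *ezoh*); -obo when the stem ends in a voiced consonant (*um*, *ev*, *jamasuz*); -is when the stem ends in a vowel (*humiu*, *mi*).
*ebkap* — final sound /p/ (a voiceless consonant) → -e → *ebkape*.
Since the final sound of *ginoz* is /z/ (a voiced consonant), it takes -obo, giving *ginozobo*.
*ju* — final sound /u/ (a vowel) → -is → *juis*.

ebkape, ginozobo, juis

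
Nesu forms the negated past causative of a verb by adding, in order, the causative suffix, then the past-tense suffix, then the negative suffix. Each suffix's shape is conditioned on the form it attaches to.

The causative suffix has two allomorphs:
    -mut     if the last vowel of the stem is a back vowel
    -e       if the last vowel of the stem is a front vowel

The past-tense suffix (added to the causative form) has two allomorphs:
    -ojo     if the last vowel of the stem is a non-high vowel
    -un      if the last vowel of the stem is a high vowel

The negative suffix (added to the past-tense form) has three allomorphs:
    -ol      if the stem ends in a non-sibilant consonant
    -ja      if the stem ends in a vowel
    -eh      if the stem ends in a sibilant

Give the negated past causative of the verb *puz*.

puzmutunol

The last vowel of *puz* is /u/, which is a back vowel, so the causative suffix is -mut, giving *puzmut*.
Since the last vowel of the causative form *puzmut* is /u/ (a high vowel), it takes -un, giving *puzmutun*.
The past-tense form *puzmutun* — final sound /n/ (a non-sibilant consonant) → -ol → *puzmutunol*.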